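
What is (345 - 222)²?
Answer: 15129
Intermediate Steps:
(345 - 222)² = 123² = 15129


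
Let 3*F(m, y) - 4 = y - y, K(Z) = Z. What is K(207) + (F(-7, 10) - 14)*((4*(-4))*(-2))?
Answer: -595/3 ≈ -198.33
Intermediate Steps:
F(m, y) = 4/3 (F(m, y) = 4/3 + (y - y)/3 = 4/3 + (⅓)*0 = 4/3 + 0 = 4/3)
K(207) + (F(-7, 10) - 14)*((4*(-4))*(-2)) = 207 + (4/3 - 14)*((4*(-4))*(-2)) = 207 - (-608)*(-2)/3 = 207 - 38/3*32 = 207 - 1216/3 = -595/3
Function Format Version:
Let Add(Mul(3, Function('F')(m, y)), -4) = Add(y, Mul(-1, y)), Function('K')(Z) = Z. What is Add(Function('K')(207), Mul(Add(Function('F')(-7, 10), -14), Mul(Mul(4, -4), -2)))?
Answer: Rational(-595, 3) ≈ -198.33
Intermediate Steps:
Function('F')(m, y) = Rational(4, 3) (Function('F')(m, y) = Add(Rational(4, 3), Mul(Rational(1, 3), Add(y, Mul(-1, y)))) = Add(Rational(4, 3), Mul(Rational(1, 3), 0)) = Add(Rational(4, 3), 0) = Rational(4, 3))
Add(Function('K')(207), Mul(Add(Function('F')(-7, 10), -14), Mul(Mul(4, -4), -2))) = Add(207, Mul(Add(Rational(4, 3), -14), Mul(Mul(4, -4), -2))) = Add(207, Mul(Rational(-38, 3), Mul(-16, -2))) = Add(207, Mul(Rational(-38, 3), 32)) = Add(207, Rational(-1216, 3)) = Rational(-595, 3)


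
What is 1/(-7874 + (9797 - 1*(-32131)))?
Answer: 1/34054 ≈ 2.9365e-5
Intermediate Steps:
1/(-7874 + (9797 - 1*(-32131))) = 1/(-7874 + (9797 + 32131)) = 1/(-7874 + 41928) = 1/34054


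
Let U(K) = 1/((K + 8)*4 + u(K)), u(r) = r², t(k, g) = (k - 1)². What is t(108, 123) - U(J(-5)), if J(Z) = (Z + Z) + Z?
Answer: 2255452/197 ≈ 11449.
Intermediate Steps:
t(k, g) = (-1 + k)²
J(Z) = 3*Z (J(Z) = 2*Z + Z = 3*Z)
U(K) = 1/(32 + K² + 4*K) (U(K) = 1/((K + 8)*4 + K²) = 1/((8 + K)*4 + K²) = 1/((32 + 4*K) + K²) = 1/(32 + K² + 4*K))
t(108, 123) - U(J(-5)) = (-1 + 108)² - 1/(32 + (3*(-5))² + 4*(3*(-5))) = 107² - 1/(32 + (-15)² + 4*(-15)) = 11449 - 1/(32 + 225 - 60) = 11449 - 1/197 = 2255452/197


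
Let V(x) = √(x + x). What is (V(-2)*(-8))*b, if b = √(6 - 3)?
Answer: -16*I*√3 ≈ -27.713*I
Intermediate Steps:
V(x) = √2*√x (V(x) = √(2*x) = √2*√x)
b = √3 ≈ 1.7320
(V(-2)*(-8))*b = ((√2*√(-2))*(-8))*√3 = ((√2*(I*√2))*(-8))*√3 = ((2*I)*(-8))*√3 = (-16*I)*√3 = -16*I*√3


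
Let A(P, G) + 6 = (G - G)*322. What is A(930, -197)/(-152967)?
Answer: 2/50989 ≈ 3.9224e-5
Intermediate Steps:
A(P, G) = -6 (A(P, G) = -6 + (G - G)*322 = -6 + 0*322 = -6 + 0 = -6)
A(930, -197)/(-152967) = -6/(-152967) = -6*(-1/152967) = 2/50989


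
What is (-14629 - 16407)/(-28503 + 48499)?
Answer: -7759/4999 ≈ -1.5521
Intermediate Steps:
(-14629 - 16407)/(-28503 + 48499) = -31036/19996 = -31036*1/19996 = -7759/4999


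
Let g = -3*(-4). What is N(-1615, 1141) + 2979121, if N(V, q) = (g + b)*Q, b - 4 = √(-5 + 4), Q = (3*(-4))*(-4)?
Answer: 2979889 + 48*I ≈ 2.9799e+6 + 48.0*I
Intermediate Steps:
g = 12
Q = 48 (Q = -12*(-4) = 48)
b = 4 + I (b = 4 + √(-5 + 4) = 4 + √(-1) = 4 + I ≈ 4.0 + 1.0*I)
N(V, q) = 768 + 48*I (N(V, q) = (12 + (4 + I))*48 = (16 + I)*48 = 768 + 48*I)
N(-1615, 1141) + 2979121 = (768 + 48*I) + 2979121 = 2979889 + 48*I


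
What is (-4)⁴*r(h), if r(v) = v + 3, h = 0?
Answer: 768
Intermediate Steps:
r(v) = 3 + v
(-4)⁴*r(h) = (-4)⁴*(3 + 0) = 256*3 = 768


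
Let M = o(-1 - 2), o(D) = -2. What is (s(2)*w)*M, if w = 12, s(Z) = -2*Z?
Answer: 96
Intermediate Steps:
M = -2
(s(2)*w)*M = (-2*2*12)*(-2) = -4*12*(-2) = -48*(-2) = 96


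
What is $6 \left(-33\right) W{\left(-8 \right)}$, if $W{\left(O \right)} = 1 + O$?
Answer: $1386$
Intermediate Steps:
$6 \left(-33\right) W{\left(-8 \right)} = 6 \left(-33\right) \left(1 - 8\right) = \left(-198\right) \left(-7\right) = 1386$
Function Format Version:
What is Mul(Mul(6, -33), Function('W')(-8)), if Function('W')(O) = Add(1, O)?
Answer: 1386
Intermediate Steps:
Mul(Mul(6, -33), Function('W')(-8)) = Mul(Mul(6, -33), Add(1, -8)) = Mul(-198, -7) = 1386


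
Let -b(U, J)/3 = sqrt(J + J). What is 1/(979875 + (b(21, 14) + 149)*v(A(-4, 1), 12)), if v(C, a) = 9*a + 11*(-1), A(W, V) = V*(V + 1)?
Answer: 248582/247171450129 + 291*sqrt(7)/494342900258 ≈ 1.0073e-6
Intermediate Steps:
A(W, V) = V*(1 + V)
b(U, J) = -3*sqrt(2)*sqrt(J) (b(U, J) = -3*sqrt(J + J) = -3*sqrt(2)*sqrt(J))
v(C, a) = -11 + 9*a (v(C, a) = 9*a - 11 = -11 + 9*a)
1/(979875 + (b(21, 14) + 149)*v(A(-4, 1), 12)) = 1/(979875 + (-3*sqrt(2)*sqrt(14) + 149)*(-11 + 9*12)) = 1/(979875 + (-6*sqrt(7) + 149)*(-11 + 108)) = 1/(979875 + (149 - 6*sqrt(7))*97) = 1/(979875 + (14453 - 582*sqrt(7))) = 1/(994328 - 582*sqrt(7))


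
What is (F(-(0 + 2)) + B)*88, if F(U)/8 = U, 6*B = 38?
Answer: -2552/3 ≈ -850.67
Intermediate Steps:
B = 19/3 (B = (1/6)*38 = 19/3 ≈ 6.3333)
F(U) = 8*U
(F(-(0 + 2)) + B)*88 = (8*(-(0 + 2)) + 19/3)*88 = (8*(-1*2) + 19/3)*88 = (8*(-2) + 19/3)*88 = (-16 + 19/3)*88 = -29/3*88 = -2552/3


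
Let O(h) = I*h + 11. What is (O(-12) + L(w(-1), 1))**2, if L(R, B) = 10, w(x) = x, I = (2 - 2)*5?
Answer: 441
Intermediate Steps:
I = 0 (I = 0*5 = 0)
O(h) = 11 (O(h) = 0*h + 11 = 0 + 11 = 11)
(O(-12) + L(w(-1), 1))**2 = (11 + 10)**2 = 21**2 = 441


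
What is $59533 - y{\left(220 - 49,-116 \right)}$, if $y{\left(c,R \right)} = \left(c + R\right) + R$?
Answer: $59594$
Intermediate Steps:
$y{\left(c,R \right)} = c + 2 R$ ($y{\left(c,R \right)} = \left(R + c\right) + R = c + 2 R$)
$59533 - y{\left(220 - 49,-116 \right)} = 59533 - \left(\left(220 - 49\right) + 2 \left(-116\right)\right) = 59533 - \left(171 - 232\right) = 59533 - -61 = 59533 + 61 = 59594$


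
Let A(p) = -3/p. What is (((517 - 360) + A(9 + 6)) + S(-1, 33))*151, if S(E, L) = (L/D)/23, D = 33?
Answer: 2723587/115 ≈ 23683.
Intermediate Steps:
S(E, L) = L/759 (S(E, L) = (L/33)/23 = (L*(1/33))*(1/23) = (L/33)*(1/23) = L/759)
(((517 - 360) + A(9 + 6)) + S(-1, 33))*151 = (((517 - 360) - 3/(9 + 6)) + (1/759)*33)*151 = ((157 - 3/15) + 1/23)*151 = ((157 - 3*1/15) + 1/23)*151 = ((157 - 1/5) + 1/23)*151 = (784/5 + 1/23)*151 = (18037/115)*151 = 2723587/115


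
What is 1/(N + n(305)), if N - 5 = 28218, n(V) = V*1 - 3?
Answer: 1/28525 ≈ 3.5057e-5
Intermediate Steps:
n(V) = -3 + V (n(V) = V - 3 = -3 + V)
N = 28223 (N = 5 + 28218 = 28223)
1/(N + n(305)) = 1/(28223 + (-3 + 305)) = 1/(28223 + 302) = 1/28525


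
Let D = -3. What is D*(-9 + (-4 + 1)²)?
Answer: 0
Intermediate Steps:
D*(-9 + (-4 + 1)²) = -3*(-9 + (-4 + 1)²) = -3*(-9 + (-3)²) = -3*(-9 + 9) = -3*0 = 0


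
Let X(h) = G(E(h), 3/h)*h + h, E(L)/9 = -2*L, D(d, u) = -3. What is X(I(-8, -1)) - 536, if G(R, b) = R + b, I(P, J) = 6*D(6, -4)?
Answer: -6383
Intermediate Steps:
E(L) = -18*L (E(L) = 9*(-2*L) = -18*L)
I(P, J) = -18 (I(P, J) = 6*(-3) = -18)
X(h) = h + h*(-18*h + 3/h) (X(h) = (-18*h + 3/h)*h + h = h*(-18*h + 3/h) + h = h + h*(-18*h + 3/h))
X(I(-8, -1)) - 536 = (3 - 18*(1 - 18*(-18))) - 536 = (3 - 18*(1 + 324)) - 536 = (3 - 18*325) - 536 = (3 - 5850) - 536 = -5847 - 536 = -6383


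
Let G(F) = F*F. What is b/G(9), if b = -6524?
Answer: -6524/81 ≈ -80.543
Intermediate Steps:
G(F) = F**2
b/G(9) = -6524/(9**2) = -6524/81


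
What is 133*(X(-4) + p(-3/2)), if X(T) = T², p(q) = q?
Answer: 3857/2 ≈ 1928.5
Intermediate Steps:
133*(X(-4) + p(-3/2)) = 133*((-4)² - 3/2) = 133*(16 - 3*½) = 133*(16 - 3/2) = 133*(29/2) = 3857/2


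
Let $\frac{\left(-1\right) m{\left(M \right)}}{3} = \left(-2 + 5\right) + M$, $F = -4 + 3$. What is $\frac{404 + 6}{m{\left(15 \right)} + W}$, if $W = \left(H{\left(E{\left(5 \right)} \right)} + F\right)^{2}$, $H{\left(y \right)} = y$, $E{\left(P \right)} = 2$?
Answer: $- \frac{410}{53} \approx -7.7358$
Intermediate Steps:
$F = -1$
$m{\left(M \right)} = -9 - 3 M$ ($m{\left(M \right)} = - 3 \left(\left(-2 + 5\right) + M\right) = - 3 \left(3 + M\right) = -9 - 3 M$)
$W = 1$ ($W = \left(2 - 1\right)^{2} = 1^{2} = 1$)
$\frac{404 + 6}{m{\left(15 \right)} + W} = \frac{404 + 6}{\left(-9 - 45\right) + 1} = \frac{410}{\left(-9 - 45\right) + 1} = \frac{410}{-54 + 1} = \frac{410}{-53} = 410 \left(- \frac{1}{53}\right) = - \frac{410}{53}$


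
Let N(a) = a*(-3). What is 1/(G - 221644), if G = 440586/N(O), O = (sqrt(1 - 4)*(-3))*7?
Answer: -2715139/601993976359 + 57113*I*sqrt(3)/1203987952718 ≈ -4.5102e-6 + 8.2163e-8*I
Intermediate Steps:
O = -21*I*sqrt(3) (O = (sqrt(-3)*(-3))*7 = ((I*sqrt(3))*(-3))*7 = -3*I*sqrt(3)*7 = -21*I*sqrt(3) ≈ -36.373*I)
N(a) = -3*a
G = -16318*I*sqrt(3)/7 (G = 440586/((-(-63)*I*sqrt(3))) = 440586/((63*I*sqrt(3))) = 440586*(-I*sqrt(3)/189) = -16318*I*sqrt(3)/7 ≈ -4037.7*I)
1/(G - 221644) = 1/(-16318*I*sqrt(3)/7 - 221644) = 1/(-221644 - 16318*I*sqrt(3)/7)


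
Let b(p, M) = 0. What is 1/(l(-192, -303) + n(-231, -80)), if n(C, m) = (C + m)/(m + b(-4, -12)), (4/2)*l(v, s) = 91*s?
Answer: -80/1102609 ≈ -7.2555e-5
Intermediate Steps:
l(v, s) = 91*s/2 (l(v, s) = (91*s)/2 = 91*s/2)
n(C, m) = (C + m)/m (n(C, m) = (C + m)/(m + 0) = (C + m)/m)
1/(l(-192, -303) + n(-231, -80)) = 1/((91/2)*(-303) + (-231 - 80)/(-80)) = 1/(-27573/2 - 1/80*(-311)) = 1/(-27573/2 + 311/80) = 1/(-1102609/80) = -80/1102609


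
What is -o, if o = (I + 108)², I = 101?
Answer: -43681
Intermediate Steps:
o = 43681 (o = (101 + 108)² = 209² = 43681)
-o = -1*43681 = -43681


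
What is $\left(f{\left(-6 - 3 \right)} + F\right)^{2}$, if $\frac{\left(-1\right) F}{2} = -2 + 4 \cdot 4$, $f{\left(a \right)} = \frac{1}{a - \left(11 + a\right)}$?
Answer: $\frac{95481}{121} \approx 789.1$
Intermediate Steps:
$f{\left(a \right)} = - \frac{1}{11}$ ($f{\left(a \right)} = \frac{1}{-11} = - \frac{1}{11}$)
$F = -28$ ($F = - 2 \left(-2 + 4 \cdot 4\right) = - 2 \left(-2 + 16\right) = \left(-2\right) 14 = -28$)
$\left(f{\left(-6 - 3 \right)} + F\right)^{2} = \left(- \frac{1}{11} - 28\right)^{2} = \left(- \frac{309}{11}\right)^{2} = \frac{95481}{121}$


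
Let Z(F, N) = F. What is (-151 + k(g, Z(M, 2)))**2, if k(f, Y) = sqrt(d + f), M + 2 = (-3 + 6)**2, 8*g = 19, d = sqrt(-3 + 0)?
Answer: (604 - sqrt(2)*sqrt(19 + 8*I*sqrt(3)))**2/16 ≈ 22311.0 - 158.71*I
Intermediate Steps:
d = I*sqrt(3) (d = sqrt(-3) = I*sqrt(3) ≈ 1.732*I)
g = 19/8 (g = (1/8)*19 = 19/8 ≈ 2.3750)
M = 7 (M = -2 + (-3 + 6)**2 = -2 + 3**2 = -2 + 9 = 7)
k(f, Y) = sqrt(f + I*sqrt(3)) (k(f, Y) = sqrt(I*sqrt(3) + f) = sqrt(f + I*sqrt(3)))
(-151 + k(g, Z(M, 2)))**2 = (-151 + sqrt(19/8 + I*sqrt(3)))**2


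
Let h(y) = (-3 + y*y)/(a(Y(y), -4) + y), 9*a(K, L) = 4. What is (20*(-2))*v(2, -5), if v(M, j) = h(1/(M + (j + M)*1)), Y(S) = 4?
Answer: -144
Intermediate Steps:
a(K, L) = 4/9 (a(K, L) = (⅑)*4 = 4/9)
h(y) = (-3 + y²)/(4/9 + y) (h(y) = (-3 + y*y)/(4/9 + y) = (-3 + y²)/(4/9 + y))
v(M, j) = 9*(-3 + (j + 2*M)⁻²)/(4 + 9/(j + 2*M)) (v(M, j) = 9*(-3 + (1/(M + (j + M)*1))²)/(4 + 9/(M + (j + M)*1)) = 9*(-3 + (1/(M + (M + j)*1))²)/(4 + 9/(M + (M + j)*1)) = 9*(-3 + (1/(M + (M + j)))²)/(4 + 9/(M + (M + j))) = 9*(-3 + (1/(j + 2*M))²)/(4 + 9/(j + 2*M)) = 9*(-3 + (j + 2*M)⁻²)/(4 + 9/(j + 2*M)))
(20*(-2))*v(2, -5) = (20*(-2))*(9*(1 - 3*(-5 + 2*2)²)/((-5 + 2*2)*(9 + 4*(-5) + 8*2))) = -360*(1 - 3*(-5 + 4)²)/((-5 + 4)*(9 - 20 + 16)) = -360*(1 - 3*(-1)²)/((-1)*5) = -360*(-1)*(1 - 3*1)/5 = -360*(-1)*(1 - 3)/5 = -360*(-1)*(-2)/5 = -40*18/5 = -144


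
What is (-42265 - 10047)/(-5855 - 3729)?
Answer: 6539/1198 ≈ 5.4583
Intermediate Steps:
(-42265 - 10047)/(-5855 - 3729) = -52312/(-9584) = -52312*(-1/9584) = 6539/1198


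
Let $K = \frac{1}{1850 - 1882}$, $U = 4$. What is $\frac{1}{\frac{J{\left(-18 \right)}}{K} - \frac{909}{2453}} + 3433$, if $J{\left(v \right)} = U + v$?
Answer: $\frac{3769556608}{1098035} \approx 3433.0$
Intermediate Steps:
$J{\left(v \right)} = 4 + v$
$K = - \frac{1}{32}$ ($K = \frac{1}{-32} = - \frac{1}{32} \approx -0.03125$)
$\frac{1}{\frac{J{\left(-18 \right)}}{K} - \frac{909}{2453}} + 3433 = \frac{1}{\frac{4 - 18}{- \frac{1}{32}} - \frac{909}{2453}} + 3433 = \frac{1}{\left(-14\right) \left(-32\right) - \frac{909}{2453}} + 3433 = \frac{1}{448 - \frac{909}{2453}} + 3433 = \frac{1}{\frac{1098035}{2453}} + 3433 = \frac{2453}{1098035} + 3433 = \frac{3769556608}{1098035}$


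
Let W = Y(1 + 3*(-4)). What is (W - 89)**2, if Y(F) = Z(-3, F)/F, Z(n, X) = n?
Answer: 952576/121 ≈ 7872.5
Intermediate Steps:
Y(F) = -3/F
W = 3/11 (W = -3/(1 + 3*(-4)) = -3/(1 - 12) = -3/(-11) = -3*(-1/11) = 3/11 ≈ 0.27273)
(W - 89)**2 = (3/11 - 89)**2 = (-976/11)**2 = 952576/121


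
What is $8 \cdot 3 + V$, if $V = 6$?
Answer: $30$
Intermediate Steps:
$8 \cdot 3 + V = 8 \cdot 3 + 6 = 24 + 6 = 30$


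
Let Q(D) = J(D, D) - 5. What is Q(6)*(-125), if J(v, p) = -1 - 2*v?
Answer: 2250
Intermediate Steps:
Q(D) = -6 - 2*D (Q(D) = (-1 - 2*D) - 5 = -6 - 2*D)
Q(6)*(-125) = (-6 - 2*6)*(-125) = (-6 - 12)*(-125) = -18*(-125) = 2250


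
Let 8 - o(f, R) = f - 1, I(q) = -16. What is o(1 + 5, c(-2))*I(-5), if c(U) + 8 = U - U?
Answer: -48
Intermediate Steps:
c(U) = -8 (c(U) = -8 + (U - U) = -8 + 0 = -8)
o(f, R) = 9 - f (o(f, R) = 8 - (f - 1) = 8 - (-1 + f) = 8 + (1 - f) = 9 - f)
o(1 + 5, c(-2))*I(-5) = (9 - (1 + 5))*(-16) = (9 - 1*6)*(-16) = (9 - 6)*(-16) = 3*(-16) = -48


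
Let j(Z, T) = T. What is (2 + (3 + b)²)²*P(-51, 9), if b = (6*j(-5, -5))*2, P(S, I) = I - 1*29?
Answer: -211380020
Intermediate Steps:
P(S, I) = -29 + I (P(S, I) = I - 29 = -29 + I)
b = -60 (b = (6*(-5))*2 = -30*2 = -60)
(2 + (3 + b)²)²*P(-51, 9) = (2 + (3 - 60)²)²*(-29 + 9) = (2 + (-57)²)²*(-20) = (2 + 3249)²*(-20) = 3251²*(-20) = 10569001*(-20) = -211380020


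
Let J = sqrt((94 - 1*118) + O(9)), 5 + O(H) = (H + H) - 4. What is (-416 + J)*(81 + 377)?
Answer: -190528 + 458*I*sqrt(15) ≈ -1.9053e+5 + 1773.8*I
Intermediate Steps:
O(H) = -9 + 2*H (O(H) = -5 + ((H + H) - 4) = -5 + (2*H - 4) = -5 + (-4 + 2*H) = -9 + 2*H)
J = I*sqrt(15) (J = sqrt((94 - 1*118) + (-9 + 2*9)) = sqrt((94 - 118) + (-9 + 18)) = sqrt(-24 + 9) = sqrt(-15) = I*sqrt(15) ≈ 3.873*I)
(-416 + J)*(81 + 377) = (-416 + I*sqrt(15))*(81 + 377) = (-416 + I*sqrt(15))*458 = -190528 + 458*I*sqrt(15)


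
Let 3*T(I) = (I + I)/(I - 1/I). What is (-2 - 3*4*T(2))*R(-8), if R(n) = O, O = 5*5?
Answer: -950/3 ≈ -316.67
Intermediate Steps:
O = 25
R(n) = 25
T(I) = 2*I/(3*(I - 1/I)) (T(I) = ((I + I)/(I - 1/I))/3 = ((2*I)/(I - 1/I))/3 = (2*I/(I - 1/I))/3 = 2*I/(3*(I - 1/I)))
(-2 - 3*4*T(2))*R(-8) = (-2 - 3*4*(2/3)*2**2/(-1 + 2**2))*25 = (-2 - 12*(2/3)*4/(-1 + 4))*25 = (-2 - 12*(2/3)*4/3)*25 = (-2 - 12*(2/3)*4*(1/3))*25 = (-2 - 12*8/9)*25 = (-2 - 1*32/3)*25 = (-2 - 32/3)*25 = -38/3*25 = -950/3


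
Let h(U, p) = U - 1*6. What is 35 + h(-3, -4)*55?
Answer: -460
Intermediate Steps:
h(U, p) = -6 + U (h(U, p) = U - 6 = -6 + U)
35 + h(-3, -4)*55 = 35 + (-6 - 3)*55 = 35 - 9*55 = 35 - 495 = -460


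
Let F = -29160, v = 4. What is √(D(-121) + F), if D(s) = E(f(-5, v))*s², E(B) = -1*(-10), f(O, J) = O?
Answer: 5*√4690 ≈ 342.42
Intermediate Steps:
E(B) = 10
D(s) = 10*s²
√(D(-121) + F) = √(10*(-121)² - 29160) = √(10*14641 - 29160) = √(146410 - 29160) = √117250 = 5*√4690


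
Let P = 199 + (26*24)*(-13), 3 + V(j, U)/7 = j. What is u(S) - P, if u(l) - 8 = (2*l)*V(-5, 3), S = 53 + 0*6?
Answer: 1985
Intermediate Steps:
V(j, U) = -21 + 7*j
S = 53 (S = 53 + 0 = 53)
u(l) = 8 - 112*l (u(l) = 8 + (2*l)*(-21 + 7*(-5)) = 8 + (2*l)*(-21 - 35) = 8 + (2*l)*(-56) = 8 - 112*l)
P = -7913 (P = 199 + 624*(-13) = 199 - 8112 = -7913)
u(S) - P = (8 - 112*53) - 1*(-7913) = (8 - 5936) + 7913 = -5928 + 7913 = 1985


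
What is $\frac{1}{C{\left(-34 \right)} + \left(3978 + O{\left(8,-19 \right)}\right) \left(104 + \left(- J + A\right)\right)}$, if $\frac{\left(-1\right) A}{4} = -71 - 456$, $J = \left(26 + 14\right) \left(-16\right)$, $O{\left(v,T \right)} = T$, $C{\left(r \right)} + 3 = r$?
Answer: $\frac{1}{11291031} \approx 8.8566 \cdot 10^{-8}$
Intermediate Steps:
$C{\left(r \right)} = -3 + r$
$J = -640$ ($J = 40 \left(-16\right) = -640$)
$A = 2108$ ($A = - 4 \left(-71 - 456\right) = \left(-4\right) \left(-527\right) = 2108$)
$\frac{1}{C{\left(-34 \right)} + \left(3978 + O{\left(8,-19 \right)}\right) \left(104 + \left(- J + A\right)\right)} = \frac{1}{\left(-3 - 34\right) + \left(3978 - 19\right) \left(104 + \left(\left(-1\right) \left(-640\right) + 2108\right)\right)} = \frac{1}{-37 + 3959 \left(104 + \left(640 + 2108\right)\right)} = \frac{1}{-37 + 3959 \left(104 + 2748\right)} = \frac{1}{-37 + 3959 \cdot 2852} = \frac{1}{-37 + 11291068} = \frac{1}{11291031}$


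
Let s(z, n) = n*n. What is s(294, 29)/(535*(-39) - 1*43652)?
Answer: -841/64517 ≈ -0.013035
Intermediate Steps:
s(z, n) = n²
s(294, 29)/(535*(-39) - 1*43652) = 29²/(535*(-39) - 1*43652) = 841/(-20865 - 43652) = 841/(-64517) = 841*(-1/64517) = -841/64517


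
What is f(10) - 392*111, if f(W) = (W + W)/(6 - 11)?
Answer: -43516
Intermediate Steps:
f(W) = -2*W/5 (f(W) = (2*W)/(-5) = (2*W)*(-⅕) = -2*W/5)
f(10) - 392*111 = -⅖*10 - 392*111 = -4 - 43512 = -43516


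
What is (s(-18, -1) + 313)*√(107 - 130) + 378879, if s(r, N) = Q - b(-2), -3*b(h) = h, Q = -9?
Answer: 378879 + 910*I*√23/3 ≈ 3.7888e+5 + 1454.7*I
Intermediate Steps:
b(h) = -h/3
s(r, N) = -29/3 (s(r, N) = -9 - (-1)*(-2)/3 = -9 - 1*⅔ = -9 - ⅔ = -29/3)
(s(-18, -1) + 313)*√(107 - 130) + 378879 = (-29/3 + 313)*√(107 - 130) + 378879 = 910*√(-23)/3 + 378879 = 910*(I*√23)/3 + 378879 = 910*I*√23/3 + 378879 = 378879 + 910*I*√23/3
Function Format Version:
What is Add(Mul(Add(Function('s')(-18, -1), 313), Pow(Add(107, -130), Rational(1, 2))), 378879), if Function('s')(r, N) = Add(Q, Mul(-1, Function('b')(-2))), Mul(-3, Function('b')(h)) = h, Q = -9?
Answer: Add(378879, Mul(Rational(910, 3), I, Pow(23, Rational(1, 2)))) ≈ Add(3.7888e+5, Mul(1454.7, I))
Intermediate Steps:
Function('b')(h) = Mul(Rational(-1, 3), h)
Function('s')(r, N) = Rational(-29, 3) (Function('s')(r, N) = Add(-9, Mul(-1, Mul(Rational(-1, 3), -2))) = Add(-9, Mul(-1, Rational(2, 3))) = Add(-9, Rational(-2, 3)) = Rational(-29, 3))
Add(Mul(Add(Function('s')(-18, -1), 313), Pow(Add(107, -130), Rational(1, 2))), 378879) = Add(Mul(Add(Rational(-29, 3), 313), Pow(Add(107, -130), Rational(1, 2))), 378879) = Add(Mul(Rational(910, 3), Pow(-23, Rational(1, 2))), 378879) = Add(Mul(Rational(910, 3), Mul(I, Pow(23, Rational(1, 2)))), 378879) = Add(Mul(Rational(910, 3), I, Pow(23, Rational(1, 2))), 378879) = Add(378879, Mul(Rational(910, 3), I, Pow(23, Rational(1, 2))))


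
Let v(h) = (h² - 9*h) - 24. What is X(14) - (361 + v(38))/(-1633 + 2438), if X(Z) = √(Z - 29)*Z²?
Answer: -1439/805 + 196*I*√15 ≈ -1.7876 + 759.1*I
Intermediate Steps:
v(h) = -24 + h² - 9*h
X(Z) = Z²*√(-29 + Z) (X(Z) = √(-29 + Z)*Z² = Z²*√(-29 + Z))
X(14) - (361 + v(38))/(-1633 + 2438) = 14²*√(-29 + 14) - (361 + (-24 + 38² - 9*38))/(-1633 + 2438) = 196*√(-15) - (361 + (-24 + 1444 - 342))/805 = 196*(I*√15) - (361 + 1078)/805 = 196*I*√15 - 1439/805 = -1439/805 + 196*I*√15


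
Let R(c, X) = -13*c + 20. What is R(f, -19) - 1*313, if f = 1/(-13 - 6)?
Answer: -5554/19 ≈ -292.32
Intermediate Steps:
f = -1/19 (f = 1/(-19) = -1/19 ≈ -0.052632)
R(c, X) = 20 - 13*c
R(f, -19) - 1*313 = (20 - 13*(-1/19)) - 1*313 = (20 + 13/19) - 313 = 393/19 - 313 = -5554/19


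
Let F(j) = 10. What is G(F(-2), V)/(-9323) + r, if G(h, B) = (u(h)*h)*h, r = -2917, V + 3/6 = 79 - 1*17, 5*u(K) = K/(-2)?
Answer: -27195091/9323 ≈ -2917.0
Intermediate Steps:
u(K) = -K/10 (u(K) = (K/(-2))/5 = (K*(-1/2))/5 = (-K/2)/5 = -K/10)
V = 123/2 (V = -1/2 + (79 - 1*17) = -1/2 + (79 - 17) = -1/2 + 62 = 123/2 ≈ 61.500)
G(h, B) = -h**3/10 (G(h, B) = ((-h/10)*h)*h = (-h**2/10)*h = -h**3/10)
G(F(-2), V)/(-9323) + r = -1/10*10**3/(-9323) - 2917 = -1/10*1000*(-1/9323) - 2917 = -100*(-1/9323) - 2917 = 100/9323 - 2917 = -27195091/9323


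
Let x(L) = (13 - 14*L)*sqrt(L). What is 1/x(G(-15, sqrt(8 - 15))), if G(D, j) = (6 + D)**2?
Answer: -1/10089 ≈ -9.9118e-5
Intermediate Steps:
x(L) = sqrt(L)*(13 - 14*L)
1/x(G(-15, sqrt(8 - 15))) = 1/(sqrt((6 - 15)**2)*(13 - 14*(6 - 15)**2)) = 1/(sqrt((-9)**2)*(13 - 14*(-9)**2)) = 1/(sqrt(81)*(13 - 14*81)) = 1/(9*(13 - 1134)) = 1/(9*(-1121)) = 1/(-10089) = -1/10089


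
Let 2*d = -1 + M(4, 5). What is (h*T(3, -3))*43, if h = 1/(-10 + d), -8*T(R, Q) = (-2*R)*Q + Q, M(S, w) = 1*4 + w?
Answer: 215/16 ≈ 13.438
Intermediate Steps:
M(S, w) = 4 + w
T(R, Q) = -Q/8 + Q*R/4 (T(R, Q) = -((-2*R)*Q + Q)/8 = -(-2*Q*R + Q)/8 = -(Q - 2*Q*R)/8 = -Q/8 + Q*R/4)
d = 4 (d = (-1 + (4 + 5))/2 = (-1 + 9)/2 = (½)*8 = 4)
h = -⅙ (h = 1/(-10 + 4) = 1/(-6) = -⅙ ≈ -0.16667)
(h*T(3, -3))*43 = -(-3)*(-1 + 2*3)/48*43 = -(-3)*(-1 + 6)/48*43 = -(-3)*5/48*43 = -⅙*(-15/8)*43 = (5/16)*43 = 215/16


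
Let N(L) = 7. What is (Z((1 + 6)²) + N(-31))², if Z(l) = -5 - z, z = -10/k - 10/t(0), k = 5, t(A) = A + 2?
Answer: 81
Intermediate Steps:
t(A) = 2 + A
z = -7 (z = -10/5 - 10/(2 + 0) = -10*⅕ - 10/2 = -2 - 10*½ = -2 - 5 = -7)
Z(l) = 2 (Z(l) = -5 - 1*(-7) = -5 + 7 = 2)
(Z((1 + 6)²) + N(-31))² = (2 + 7)² = 9² = 81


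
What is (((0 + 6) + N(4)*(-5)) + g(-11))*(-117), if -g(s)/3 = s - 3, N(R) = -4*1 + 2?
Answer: -6786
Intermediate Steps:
N(R) = -2 (N(R) = -4 + 2 = -2)
g(s) = 9 - 3*s (g(s) = -3*(s - 3) = -3*(-3 + s) = 9 - 3*s)
(((0 + 6) + N(4)*(-5)) + g(-11))*(-117) = (((0 + 6) - 2*(-5)) + (9 - 3*(-11)))*(-117) = ((6 + 10) + (9 + 33))*(-117) = (16 + 42)*(-117) = 58*(-117) = -6786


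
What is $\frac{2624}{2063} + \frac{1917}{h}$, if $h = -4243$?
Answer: $\frac{7178861}{8753309} \approx 0.82013$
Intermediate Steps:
$\frac{2624}{2063} + \frac{1917}{h} = \frac{2624}{2063} + \frac{1917}{-4243} = 2624 \cdot \frac{1}{2063} + 1917 \left(- \frac{1}{4243}\right) = \frac{2624}{2063} - \frac{1917}{4243} = \frac{7178861}{8753309}$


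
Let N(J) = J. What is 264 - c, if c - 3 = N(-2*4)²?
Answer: 197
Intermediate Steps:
c = 67 (c = 3 + (-2*4)² = 3 + (-8)² = 3 + 64 = 67)
264 - c = 264 - 1*67 = 264 - 67 = 197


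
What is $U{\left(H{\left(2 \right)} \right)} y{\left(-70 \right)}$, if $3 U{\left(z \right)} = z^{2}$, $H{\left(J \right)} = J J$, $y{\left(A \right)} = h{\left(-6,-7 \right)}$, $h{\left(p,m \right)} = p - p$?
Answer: $0$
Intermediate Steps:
$h{\left(p,m \right)} = 0$
$y{\left(A \right)} = 0$
$H{\left(J \right)} = J^{2}$
$U{\left(z \right)} = \frac{z^{2}}{3}$
$U{\left(H{\left(2 \right)} \right)} y{\left(-70 \right)} = \frac{\left(2^{2}\right)^{2}}{3} \cdot 0 = \frac{4^{2}}{3} \cdot 0 = \frac{1}{3} \cdot 16 \cdot 0 = \frac{16}{3} \cdot 0 = 0$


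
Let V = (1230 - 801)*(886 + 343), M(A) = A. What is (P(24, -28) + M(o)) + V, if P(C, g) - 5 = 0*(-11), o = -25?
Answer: 527221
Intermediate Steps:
P(C, g) = 5 (P(C, g) = 5 + 0*(-11) = 5 + 0 = 5)
V = 527241 (V = 429*1229 = 527241)
(P(24, -28) + M(o)) + V = (5 - 25) + 527241 = -20 + 527241 = 527221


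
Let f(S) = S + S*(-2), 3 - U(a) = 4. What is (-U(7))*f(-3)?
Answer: 3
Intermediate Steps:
U(a) = -1 (U(a) = 3 - 1*4 = 3 - 4 = -1)
f(S) = -S (f(S) = S - 2*S = -S)
(-U(7))*f(-3) = (-1*(-1))*(-1*(-3)) = 1*3 = 3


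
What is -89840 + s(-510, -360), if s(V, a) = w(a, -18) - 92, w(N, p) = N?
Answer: -90292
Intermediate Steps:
s(V, a) = -92 + a (s(V, a) = a - 92 = -92 + a)
-89840 + s(-510, -360) = -89840 + (-92 - 360) = -89840 - 452 = -90292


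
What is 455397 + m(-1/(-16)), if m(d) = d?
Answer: 7286353/16 ≈ 4.5540e+5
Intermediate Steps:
455397 + m(-1/(-16)) = 455397 - 1/(-16) = 455397 - 1*(-1/16) = 455397 + 1/16 = 7286353/16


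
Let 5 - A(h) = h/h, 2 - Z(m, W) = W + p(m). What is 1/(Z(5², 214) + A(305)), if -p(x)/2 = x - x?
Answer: -1/208 ≈ -0.0048077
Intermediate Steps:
p(x) = 0 (p(x) = -2*(x - x) = -2*0 = 0)
Z(m, W) = 2 - W (Z(m, W) = 2 - (W + 0) = 2 - W)
A(h) = 4 (A(h) = 5 - h/h = 5 - 1*1 = 5 - 1 = 4)
1/(Z(5², 214) + A(305)) = 1/((2 - 1*214) + 4) = 1/((2 - 214) + 4) = 1/(-212 + 4) = 1/(-208) = -1/208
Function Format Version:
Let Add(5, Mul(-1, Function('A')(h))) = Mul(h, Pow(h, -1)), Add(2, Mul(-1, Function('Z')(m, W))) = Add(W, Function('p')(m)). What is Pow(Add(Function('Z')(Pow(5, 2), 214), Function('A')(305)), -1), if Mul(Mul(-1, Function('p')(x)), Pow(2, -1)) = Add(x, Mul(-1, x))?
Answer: Rational(-1, 208) ≈ -0.0048077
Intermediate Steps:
Function('p')(x) = 0 (Function('p')(x) = Mul(-2, Add(x, Mul(-1, x))) = Mul(-2, 0) = 0)
Function('Z')(m, W) = Add(2, Mul(-1, W)) (Function('Z')(m, W) = Add(2, Mul(-1, Add(W, 0))) = Add(2, Mul(-1, W)))
Function('A')(h) = 4 (Function('A')(h) = Add(5, Mul(-1, Mul(h, Pow(h, -1)))) = Add(5, Mul(-1, 1)) = Add(5, -1) = 4)
Pow(Add(Function('Z')(Pow(5, 2), 214), Function('A')(305)), -1) = Pow(Add(Add(2, Mul(-1, 214)), 4), -1) = Pow(Add(Add(2, -214), 4), -1) = Pow(Add(-212, 4), -1) = Pow(-208, -1) = Rational(-1, 208)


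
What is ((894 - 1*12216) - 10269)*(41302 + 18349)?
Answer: -1287924741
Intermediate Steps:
((894 - 1*12216) - 10269)*(41302 + 18349) = ((894 - 12216) - 10269)*59651 = (-11322 - 10269)*59651 = -21591*59651 = -1287924741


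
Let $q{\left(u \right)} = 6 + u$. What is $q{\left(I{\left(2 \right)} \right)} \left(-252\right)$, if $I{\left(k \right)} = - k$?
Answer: $-1008$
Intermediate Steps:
$q{\left(I{\left(2 \right)} \right)} \left(-252\right) = \left(6 - 2\right) \left(-252\right) = 4 \left(-252\right) = -1008$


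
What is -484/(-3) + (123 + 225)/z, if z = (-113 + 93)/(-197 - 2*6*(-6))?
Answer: 7009/3 ≈ 2336.3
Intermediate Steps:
z = 4/25 (z = -20/(-197 - 12*(-6)) = -20/(-197 + 72) = -20/(-125) = -20*(-1/125) = 4/25 ≈ 0.16000)
-484/(-3) + (123 + 225)/z = -484/(-3) + (123 + 225)/(4/25) = -484*(-⅓) + 348*(25/4) = 484/3 + 2175 = 7009/3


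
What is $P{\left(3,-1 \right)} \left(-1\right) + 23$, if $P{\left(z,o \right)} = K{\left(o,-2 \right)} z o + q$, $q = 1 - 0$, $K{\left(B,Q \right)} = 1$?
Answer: $25$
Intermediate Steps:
$q = 1$ ($q = 1 + 0 = 1$)
$P{\left(z,o \right)} = 1 + o z$ ($P{\left(z,o \right)} = 1 z o + 1 = z o + 1 = o z + 1 = 1 + o z$)
$P{\left(3,-1 \right)} \left(-1\right) + 23 = \left(1 - 3\right) \left(-1\right) + 23 = \left(-2\right) \left(-1\right) + 23 = 2 + 23 = 25$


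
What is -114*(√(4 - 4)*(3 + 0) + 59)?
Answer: -6726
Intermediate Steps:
-114*(√(4 - 4)*(3 + 0) + 59) = -114*(√0*3 + 59) = -114*(0*3 + 59) = -114*(0 + 59) = -114*59 = -6726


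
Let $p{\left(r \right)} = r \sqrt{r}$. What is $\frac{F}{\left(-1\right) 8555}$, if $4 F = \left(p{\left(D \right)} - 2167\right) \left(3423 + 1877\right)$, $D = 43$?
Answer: $\frac{574255}{1711} - \frac{11395 \sqrt{43}}{1711} \approx 291.95$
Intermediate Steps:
$p{\left(r \right)} = r^{\frac{3}{2}}$
$F = -2871275 + 56975 \sqrt{43}$ ($F = \frac{\left(43^{\frac{3}{2}} - 2167\right) \left(3423 + 1877\right)}{4} = \frac{\left(43 \sqrt{43} - 2167\right) 5300}{4} = \frac{\left(-2167 + 43 \sqrt{43}\right) 5300}{4} = \frac{-11485100 + 227900 \sqrt{43}}{4} = -2871275 + 56975 \sqrt{43} \approx -2.4977 \cdot 10^{6}$)
$\frac{F}{\left(-1\right) 8555} = \frac{-2871275 + 56975 \sqrt{43}}{\left(-1\right) 8555} = \frac{-2871275 + 56975 \sqrt{43}}{-8555} = \left(-2871275 + 56975 \sqrt{43}\right) \left(- \frac{1}{8555}\right) = \frac{574255}{1711} - \frac{11395 \sqrt{43}}{1711}$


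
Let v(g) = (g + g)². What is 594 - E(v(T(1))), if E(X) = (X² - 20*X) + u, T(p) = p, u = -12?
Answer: 670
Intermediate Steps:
v(g) = 4*g² (v(g) = (2*g)² = 4*g²)
E(X) = -12 + X² - 20*X (E(X) = (X² - 20*X) - 12 = -12 + X² - 20*X)
594 - E(v(T(1))) = 594 - (-12 + (4*1²)² - 80*1²) = 594 - (-12 + (4*1)² - 80) = 594 - (-12 + 4² - 20*4) = 594 - (-12 + 16 - 80) = 594 - 1*(-76) = 594 + 76 = 670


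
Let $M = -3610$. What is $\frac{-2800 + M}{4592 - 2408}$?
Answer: $- \frac{3205}{1092} \approx -2.935$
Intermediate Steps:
$\frac{-2800 + M}{4592 - 2408} = \frac{-2800 - 3610}{4592 - 2408} = - \frac{6410}{2184} = \left(-6410\right) \frac{1}{2184} = - \frac{3205}{1092}$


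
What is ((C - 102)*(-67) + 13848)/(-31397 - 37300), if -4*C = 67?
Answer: -87217/274788 ≈ -0.31740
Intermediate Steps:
C = -67/4 (C = -¼*67 = -67/4 ≈ -16.750)
((C - 102)*(-67) + 13848)/(-31397 - 37300) = ((-67/4 - 102)*(-67) + 13848)/(-31397 - 37300) = (-475/4*(-67) + 13848)/(-68697) = (31825/4 + 13848)*(-1/68697) = (87217/4)*(-1/68697) = -87217/274788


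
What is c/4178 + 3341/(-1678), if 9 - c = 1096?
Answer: -3945671/1752671 ≈ -2.2512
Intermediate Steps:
c = -1087 (c = 9 - 1*1096 = 9 - 1096 = -1087)
c/4178 + 3341/(-1678) = -1087/4178 + 3341/(-1678) = -1087*1/4178 + 3341*(-1/1678) = -1087/4178 - 3341/1678 = -3945671/1752671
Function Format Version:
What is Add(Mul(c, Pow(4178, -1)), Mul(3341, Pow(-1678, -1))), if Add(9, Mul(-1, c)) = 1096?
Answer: Rational(-3945671, 1752671) ≈ -2.2512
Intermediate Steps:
c = -1087 (c = Add(9, Mul(-1, 1096)) = Add(9, -1096) = -1087)
Add(Mul(c, Pow(4178, -1)), Mul(3341, Pow(-1678, -1))) = Add(Mul(-1087, Pow(4178, -1)), Mul(3341, Pow(-1678, -1))) = Add(Mul(-1087, Rational(1, 4178)), Mul(3341, Rational(-1, 1678))) = Add(Rational(-1087, 4178), Rational(-3341, 1678)) = Rational(-3945671, 1752671)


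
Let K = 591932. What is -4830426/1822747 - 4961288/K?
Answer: -29461526092/2670649201 ≈ -11.032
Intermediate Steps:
-4830426/1822747 - 4961288/K = -4830426/1822747 - 4961288/591932 = -4830426*1/1822747 - 4961288*1/591932 = -47826/18047 - 1240322/147983 = -29461526092/2670649201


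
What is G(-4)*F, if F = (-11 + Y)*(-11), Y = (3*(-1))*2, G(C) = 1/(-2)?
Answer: -187/2 ≈ -93.500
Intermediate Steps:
G(C) = -½
Y = -6 (Y = -3*2 = -6)
F = 187 (F = (-11 - 6)*(-11) = -17*(-11) = 187)
G(-4)*F = -½*187 = -187/2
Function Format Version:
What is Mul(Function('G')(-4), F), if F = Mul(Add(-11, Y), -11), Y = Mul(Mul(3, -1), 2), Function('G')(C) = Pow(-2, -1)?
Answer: Rational(-187, 2) ≈ -93.500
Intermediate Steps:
Function('G')(C) = Rational(-1, 2)
Y = -6 (Y = Mul(-3, 2) = -6)
F = 187 (F = Mul(Add(-11, -6), -11) = Mul(-17, -11) = 187)
Mul(Function('G')(-4), F) = Mul(Rational(-1, 2), 187) = Rational(-187, 2)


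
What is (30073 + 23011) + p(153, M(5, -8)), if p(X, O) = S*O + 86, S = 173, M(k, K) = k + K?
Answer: 52651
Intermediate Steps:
M(k, K) = K + k
p(X, O) = 86 + 173*O (p(X, O) = 173*O + 86 = 86 + 173*O)
(30073 + 23011) + p(153, M(5, -8)) = (30073 + 23011) + (86 + 173*(-8 + 5)) = 53084 + (86 + 173*(-3)) = 53084 + (86 - 519) = 53084 - 433 = 52651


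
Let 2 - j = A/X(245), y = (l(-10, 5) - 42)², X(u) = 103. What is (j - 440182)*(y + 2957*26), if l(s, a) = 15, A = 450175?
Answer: -3553707959865/103 ≈ -3.4502e+10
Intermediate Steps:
y = 729 (y = (15 - 42)² = (-27)² = 729)
j = -449969/103 (j = 2 - 450175/103 = -449969/103 ≈ -4368.6)
(j - 440182)*(y + 2957*26) = (-449969/103 - 440182)*(729 + 2957*26) = -45788715*(729 + 76882)/103 = -45788715/103*77611 = -3553707959865/103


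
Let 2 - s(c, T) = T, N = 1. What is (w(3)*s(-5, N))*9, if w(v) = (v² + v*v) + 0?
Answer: 162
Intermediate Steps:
w(v) = 2*v² (w(v) = (v² + v²) + 0 = 2*v² + 0 = 2*v²)
s(c, T) = 2 - T
(w(3)*s(-5, N))*9 = ((2*3²)*(2 - 1*1))*9 = ((2*9)*(2 - 1))*9 = (18*1)*9 = 18*9 = 162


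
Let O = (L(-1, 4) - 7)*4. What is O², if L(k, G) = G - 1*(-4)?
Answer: 16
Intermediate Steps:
L(k, G) = 4 + G (L(k, G) = G + 4 = 4 + G)
O = 4 (O = ((4 + 4) - 7)*4 = (8 - 7)*4 = 1*4 = 4)
O² = 4² = 16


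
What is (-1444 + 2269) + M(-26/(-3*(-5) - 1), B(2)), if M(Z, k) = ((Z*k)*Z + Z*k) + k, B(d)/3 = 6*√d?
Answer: 825 + 2286*√2/49 ≈ 890.98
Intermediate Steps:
B(d) = 18*√d (B(d) = 3*(6*√d) = 18*√d)
M(Z, k) = k + Z*k + k*Z² (M(Z, k) = (k*Z² + Z*k) + k = (Z*k + k*Z²) + k = k + Z*k + k*Z²)
(-1444 + 2269) + M(-26/(-3*(-5) - 1), B(2)) = (-1444 + 2269) + (18*√2)*(1 - 26/(-3*(-5) - 1) + (-26/(-3*(-5) - 1))²) = 825 + (18*√2)*(1 - 26/(15 - 1) + (-26/(15 - 1))²) = 825 + (18*√2)*(1 - 26/14 + (-26/14)²) = 825 + (18*√2)*(1 - 26*1/14 + (-26*1/14)²) = 825 + (18*√2)*(1 - 13/7 + (-13/7)²) = 825 + (18*√2)*(1 - 13/7 + 169/49) = 825 + (18*√2)*(127/49) = 825 + 2286*√2/49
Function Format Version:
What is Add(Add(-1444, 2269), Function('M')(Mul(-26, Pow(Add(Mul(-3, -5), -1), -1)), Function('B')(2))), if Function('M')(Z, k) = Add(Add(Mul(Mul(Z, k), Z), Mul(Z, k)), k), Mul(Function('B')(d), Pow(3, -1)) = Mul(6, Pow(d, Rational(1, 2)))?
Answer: Add(825, Mul(Rational(2286, 49), Pow(2, Rational(1, 2)))) ≈ 890.98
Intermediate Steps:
Function('B')(d) = Mul(18, Pow(d, Rational(1, 2))) (Function('B')(d) = Mul(3, Mul(6, Pow(d, Rational(1, 2)))) = Mul(18, Pow(d, Rational(1, 2))))
Function('M')(Z, k) = Add(k, Mul(Z, k), Mul(k, Pow(Z, 2))) (Function('M')(Z, k) = Add(Add(Mul(k, Pow(Z, 2)), Mul(Z, k)), k) = Add(Add(Mul(Z, k), Mul(k, Pow(Z, 2))), k) = Add(k, Mul(Z, k), Mul(k, Pow(Z, 2))))
Add(Add(-1444, 2269), Function('M')(Mul(-26, Pow(Add(Mul(-3, -5), -1), -1)), Function('B')(2))) = Add(Add(-1444, 2269), Mul(Mul(18, Pow(2, Rational(1, 2))), Add(1, Mul(-26, Pow(Add(Mul(-3, -5), -1), -1)), Pow(Mul(-26, Pow(Add(Mul(-3, -5), -1), -1)), 2)))) = Add(825, Mul(Mul(18, Pow(2, Rational(1, 2))), Add(1, Mul(-26, Pow(Add(15, -1), -1)), Pow(Mul(-26, Pow(Add(15, -1), -1)), 2)))) = Add(825, Mul(Mul(18, Pow(2, Rational(1, 2))), Add(1, Mul(-26, Pow(14, -1)), Pow(Mul(-26, Pow(14, -1)), 2)))) = Add(825, Mul(Mul(18, Pow(2, Rational(1, 2))), Add(1, Mul(-26, Rational(1, 14)), Pow(Mul(-26, Rational(1, 14)), 2)))) = Add(825, Mul(Mul(18, Pow(2, Rational(1, 2))), Add(1, Rational(-13, 7), Pow(Rational(-13, 7), 2)))) = Add(825, Mul(Mul(18, Pow(2, Rational(1, 2))), Add(1, Rational(-13, 7), Rational(169, 49)))) = Add(825, Mul(Mul(18, Pow(2, Rational(1, 2))), Rational(127, 49))) = Add(825, Mul(Rational(2286, 49), Pow(2, Rational(1, 2))))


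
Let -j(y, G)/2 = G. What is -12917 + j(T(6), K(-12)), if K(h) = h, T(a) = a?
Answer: -12893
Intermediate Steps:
j(y, G) = -2*G
-12917 + j(T(6), K(-12)) = -12917 - 2*(-12) = -12917 + 24 = -12893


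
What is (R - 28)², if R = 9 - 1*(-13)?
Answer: 36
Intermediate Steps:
R = 22 (R = 9 + 13 = 22)
(R - 28)² = (22 - 28)² = (-6)² = 36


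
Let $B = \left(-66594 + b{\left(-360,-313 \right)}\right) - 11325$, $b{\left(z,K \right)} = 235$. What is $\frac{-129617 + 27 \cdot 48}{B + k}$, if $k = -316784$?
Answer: $\frac{128321}{394468} \approx 0.3253$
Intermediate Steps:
$B = -77684$ ($B = \left(-66594 + 235\right) - 11325 = -66359 - 11325 = -77684$)
$\frac{-129617 + 27 \cdot 48}{B + k} = \frac{-129617 + 27 \cdot 48}{-77684 - 316784} = \frac{-129617 + 1296}{-394468} = \left(-128321\right) \left(- \frac{1}{394468}\right) = \frac{128321}{394468}$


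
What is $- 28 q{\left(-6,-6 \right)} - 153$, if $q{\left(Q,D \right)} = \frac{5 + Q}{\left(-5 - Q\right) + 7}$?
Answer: $- \frac{299}{2} \approx -149.5$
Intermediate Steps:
$q{\left(Q,D \right)} = \frac{5 + Q}{2 - Q}$
$- 28 q{\left(-6,-6 \right)} - 153 = - 28 \frac{-5 - -6}{-2 - 6} - 153 = - 28 \frac{-5 + 6}{-8} - 153 = - 28 \left(\left(- \frac{1}{8}\right) 1\right) - 153 = \left(-28\right) \left(- \frac{1}{8}\right) - 153 = \frac{7}{2} - 153 = - \frac{299}{2}$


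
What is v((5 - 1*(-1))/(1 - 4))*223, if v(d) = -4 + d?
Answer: -1338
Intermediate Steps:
v((5 - 1*(-1))/(1 - 4))*223 = (-4 + (5 - 1*(-1))/(1 - 4))*223 = (-4 + (5 + 1)/(-3))*223 = (-4 + 6*(-⅓))*223 = (-4 - 2)*223 = -6*223 = -1338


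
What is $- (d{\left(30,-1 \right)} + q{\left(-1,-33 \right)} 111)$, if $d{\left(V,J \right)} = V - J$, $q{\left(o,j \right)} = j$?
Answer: $3632$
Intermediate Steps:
$- (d{\left(30,-1 \right)} + q{\left(-1,-33 \right)} 111) = - (\left(30 - -1\right) - 3663) = - (\left(30 + 1\right) - 3663) = - (31 - 3663) = \left(-1\right) \left(-3632\right) = 3632$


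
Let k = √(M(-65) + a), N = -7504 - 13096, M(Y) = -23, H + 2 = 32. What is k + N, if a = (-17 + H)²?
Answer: -20600 + √146 ≈ -20588.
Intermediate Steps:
H = 30 (H = -2 + 32 = 30)
a = 169 (a = (-17 + 30)² = 13² = 169)
N = -20600
k = √146 (k = √(-23 + 169) = √146 ≈ 12.083)
k + N = √146 - 20600 = -20600 + √146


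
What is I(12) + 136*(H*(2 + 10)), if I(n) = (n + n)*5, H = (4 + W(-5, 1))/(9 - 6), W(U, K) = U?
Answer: -424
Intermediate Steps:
H = -1/3 (H = (4 - 5)/(9 - 6) = -1/3 ≈ -0.33333)
I(n) = 10*n (I(n) = (2*n)*5 = 10*n)
I(12) + 136*(H*(2 + 10)) = 10*12 + 136*(-(2 + 10)/3) = 120 + 136*(-1/3*12) = 120 + 136*(-4) = 120 - 544 = -424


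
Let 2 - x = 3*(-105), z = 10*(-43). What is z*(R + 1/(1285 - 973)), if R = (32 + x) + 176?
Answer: -35217215/156 ≈ -2.2575e+5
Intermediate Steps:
z = -430
x = 317 (x = 2 - 3*(-105) = 2 - 1*(-315) = 2 + 315 = 317)
R = 525 (R = (32 + 317) + 176 = 349 + 176 = 525)
z*(R + 1/(1285 - 973)) = -430*(525 + 1/(1285 - 973)) = -430*(525 + 1/312) = -430*163801/312 = -35217215/156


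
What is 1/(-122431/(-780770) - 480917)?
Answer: -780770/375485443659 ≈ -2.0794e-6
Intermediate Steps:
1/(-122431/(-780770) - 480917) = 1/(-122431*(-1/780770) - 480917) = 1/(122431/780770 - 480917) = 1/(-375485443659/780770) = -780770/375485443659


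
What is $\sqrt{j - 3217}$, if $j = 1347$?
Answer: $i \sqrt{1870} \approx 43.243 i$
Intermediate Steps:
$\sqrt{j - 3217} = \sqrt{1347 - 3217} = \sqrt{-1870} = i \sqrt{1870}$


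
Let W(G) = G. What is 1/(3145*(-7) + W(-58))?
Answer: -1/22073 ≈ -4.5304e-5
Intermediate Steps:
1/(3145*(-7) + W(-58)) = 1/(3145*(-7) - 58) = 1/(-22015 - 58) = 1/(-22073) = -1/22073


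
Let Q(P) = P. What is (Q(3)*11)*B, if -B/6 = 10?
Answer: -1980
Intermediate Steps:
B = -60 (B = -6*10 = -60)
(Q(3)*11)*B = (3*11)*(-60) = 33*(-60) = -1980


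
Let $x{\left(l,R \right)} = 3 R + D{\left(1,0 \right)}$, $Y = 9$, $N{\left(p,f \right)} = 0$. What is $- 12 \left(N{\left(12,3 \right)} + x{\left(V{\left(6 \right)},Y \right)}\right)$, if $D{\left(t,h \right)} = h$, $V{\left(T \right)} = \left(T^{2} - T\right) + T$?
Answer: $-324$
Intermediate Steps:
$V{\left(T \right)} = T^{2}$
$x{\left(l,R \right)} = 3 R$ ($x{\left(l,R \right)} = 3 R + 0 = 3 R$)
$- 12 \left(N{\left(12,3 \right)} + x{\left(V{\left(6 \right)},Y \right)}\right) = - 12 \left(0 + 3 \cdot 9\right) = - 12 \left(0 + 27\right) = \left(-12\right) 27 = -324$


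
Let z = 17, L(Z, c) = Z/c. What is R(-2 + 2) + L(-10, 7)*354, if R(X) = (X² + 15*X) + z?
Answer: -3421/7 ≈ -488.71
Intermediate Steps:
R(X) = 17 + X² + 15*X (R(X) = (X² + 15*X) + 17 = 17 + X² + 15*X)
R(-2 + 2) + L(-10, 7)*354 = (17 + (-2 + 2)² + 15*(-2 + 2)) - 10/7*354 = (17 + 0² + 15*0) - 10*⅐*354 = (17 + 0 + 0) - 10/7*354 = 17 - 3540/7 = -3421/7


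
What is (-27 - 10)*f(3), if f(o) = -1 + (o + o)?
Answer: -185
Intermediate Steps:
f(o) = -1 + 2*o
(-27 - 10)*f(3) = (-27 - 10)*(-1 + 2*3) = -37*(-1 + 6) = -37*5 = -185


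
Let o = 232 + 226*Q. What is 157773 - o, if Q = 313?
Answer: 86803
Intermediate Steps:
o = 70970 (o = 232 + 226*313 = 232 + 70738 = 70970)
157773 - o = 157773 - 1*70970 = 157773 - 70970 = 86803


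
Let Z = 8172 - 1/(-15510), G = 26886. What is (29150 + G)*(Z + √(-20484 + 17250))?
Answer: 3551217646978/7755 + 392252*I*√66 ≈ 4.5793e+8 + 3.1867e+6*I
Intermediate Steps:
Z = 126747721/15510 (Z = 8172 - 1*(-1/15510) = 8172 + 1/15510 = 126747721/15510 ≈ 8172.0)
(29150 + G)*(Z + √(-20484 + 17250)) = (29150 + 26886)*(126747721/15510 + √(-20484 + 17250)) = 56036*(126747721/15510 + √(-3234)) = 56036*(126747721/15510 + 7*I*√66) = 3551217646978/7755 + 392252*I*√66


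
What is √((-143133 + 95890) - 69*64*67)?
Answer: I*√343115 ≈ 585.76*I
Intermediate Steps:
√((-143133 + 95890) - 69*64*67) = √(-47243 - 4416*67) = √(-47243 - 295872) = √(-343115) = I*√343115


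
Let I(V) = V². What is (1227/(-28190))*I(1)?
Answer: -1227/28190 ≈ -0.043526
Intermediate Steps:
(1227/(-28190))*I(1) = (1227/(-28190))*1² = (1227*(-1/28190))*1 = -1227/28190*1 = -1227/28190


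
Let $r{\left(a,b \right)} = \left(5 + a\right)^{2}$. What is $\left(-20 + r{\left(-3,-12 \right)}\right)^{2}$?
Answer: $256$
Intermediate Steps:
$\left(-20 + r{\left(-3,-12 \right)}\right)^{2} = \left(-20 + \left(5 - 3\right)^{2}\right)^{2} = \left(-20 + 2^{2}\right)^{2} = \left(-20 + 4\right)^{2} = \left(-16\right)^{2} = 256$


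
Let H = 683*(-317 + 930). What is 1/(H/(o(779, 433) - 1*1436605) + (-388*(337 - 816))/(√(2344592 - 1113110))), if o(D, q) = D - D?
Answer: 370353646020418095/35643300700637941575419 + 191783831409799150*√1231482/35643300700637941575419 ≈ 0.0059814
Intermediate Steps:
o(D, q) = 0
H = 418679 (H = 683*613 = 418679)
1/(H/(o(779, 433) - 1*1436605) + (-388*(337 - 816))/(√(2344592 - 1113110))) = 1/(418679/(0 - 1*1436605) + (-388*(337 - 816))/(√(2344592 - 1113110))) = 1/(418679/(0 - 1436605) + (-388*(-479))/(√1231482)) = 1/(418679/(-1436605) + 185852*(√1231482/1231482)) = 1/(418679*(-1/1436605) + 92926*√1231482/615741) = 1/(-418679/1436605 + 92926*√1231482/615741)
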